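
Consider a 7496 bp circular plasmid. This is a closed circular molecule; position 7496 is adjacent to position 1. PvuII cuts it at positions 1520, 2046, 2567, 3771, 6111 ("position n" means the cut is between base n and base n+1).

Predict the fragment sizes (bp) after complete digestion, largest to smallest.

Circular molecule, 5 cuts → 5 fragments:
  2046 − 1520 = 526 bp
  2567 − 2046 = 521 bp
  3771 − 2567 = 1204 bp
  6111 − 3771 = 2340 bp
  wrap: 7496 − 6111 + 1520 = 2905 bp
Sorted largest to smallest: 2905, 2340, 1204, 526, 521 bp.

2905, 2340, 1204, 526, 521 bp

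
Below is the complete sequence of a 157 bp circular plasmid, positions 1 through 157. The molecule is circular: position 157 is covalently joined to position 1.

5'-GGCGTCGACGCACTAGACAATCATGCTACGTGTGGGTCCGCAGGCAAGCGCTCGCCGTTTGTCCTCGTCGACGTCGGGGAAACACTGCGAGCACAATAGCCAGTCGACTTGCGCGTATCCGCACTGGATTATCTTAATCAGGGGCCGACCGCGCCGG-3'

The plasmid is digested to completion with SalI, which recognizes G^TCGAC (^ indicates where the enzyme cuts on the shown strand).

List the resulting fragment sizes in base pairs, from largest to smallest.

63, 58, 36 bp

SalI sites (GTCGAC) start at positions 4, 67, 103.
SalI cuts after the first base of each site, so after positions 4, 67, 103.
Circular molecule, 3 cuts → 3 fragments:
  5–67 → 63 bp
  68–103 → 36 bp
  104–157 then 1–4 → 54 + 4 = 58 bp
Sorted largest to smallest: 63, 58, 36 bp.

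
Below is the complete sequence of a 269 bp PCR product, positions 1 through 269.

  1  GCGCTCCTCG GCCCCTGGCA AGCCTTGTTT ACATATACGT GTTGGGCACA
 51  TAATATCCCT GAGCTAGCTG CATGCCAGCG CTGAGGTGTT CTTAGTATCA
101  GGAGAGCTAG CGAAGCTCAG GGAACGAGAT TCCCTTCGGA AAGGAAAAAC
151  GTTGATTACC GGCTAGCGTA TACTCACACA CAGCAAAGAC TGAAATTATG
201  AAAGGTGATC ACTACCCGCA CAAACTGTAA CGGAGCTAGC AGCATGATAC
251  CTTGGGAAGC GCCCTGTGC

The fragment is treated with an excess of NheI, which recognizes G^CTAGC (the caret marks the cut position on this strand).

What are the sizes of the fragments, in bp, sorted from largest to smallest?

NheI sites (GCTAGC) start at positions 63, 106, 162, 235.
NheI cuts after the first base of each site, so after positions 63, 106, 162, 235.
Linear molecule, 4 cuts → 5 fragments:
  1–63 → 63 bp
  64–106 → 43 bp
  107–162 → 56 bp
  163–235 → 73 bp
  236–269 → 34 bp
Sorted largest to smallest: 73, 63, 56, 43, 34 bp.

73, 63, 56, 43, 34 bp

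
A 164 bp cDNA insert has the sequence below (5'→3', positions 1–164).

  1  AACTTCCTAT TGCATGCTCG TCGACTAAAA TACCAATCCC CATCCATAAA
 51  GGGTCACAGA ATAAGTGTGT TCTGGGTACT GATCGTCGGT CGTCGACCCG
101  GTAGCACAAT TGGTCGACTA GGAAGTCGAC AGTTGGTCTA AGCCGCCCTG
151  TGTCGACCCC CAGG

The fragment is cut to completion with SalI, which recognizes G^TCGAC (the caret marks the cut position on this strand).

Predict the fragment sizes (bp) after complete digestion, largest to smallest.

72, 27, 21, 20, 12, 12 bp

SalI sites (GTCGAC) start at positions 20, 92, 113, 125, 152.
SalI cuts after the first base of each site, so after positions 20, 92, 113, 125, 152.
Linear molecule, 5 cuts → 6 fragments:
  1–20 → 20 bp
  21–92 → 72 bp
  93–113 → 21 bp
  114–125 → 12 bp
  126–152 → 27 bp
  153–164 → 12 bp
Sorted largest to smallest: 72, 27, 21, 20, 12, 12 bp.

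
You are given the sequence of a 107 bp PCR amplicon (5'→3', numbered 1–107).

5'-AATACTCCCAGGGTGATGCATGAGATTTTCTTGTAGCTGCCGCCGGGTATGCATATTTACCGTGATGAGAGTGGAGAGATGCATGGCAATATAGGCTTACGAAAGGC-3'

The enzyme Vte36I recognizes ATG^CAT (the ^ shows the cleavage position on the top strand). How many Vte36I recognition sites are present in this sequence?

3

ATGCAT occurs starting at positions 16, 49, 79.
Vte36I cuts at 3 sites.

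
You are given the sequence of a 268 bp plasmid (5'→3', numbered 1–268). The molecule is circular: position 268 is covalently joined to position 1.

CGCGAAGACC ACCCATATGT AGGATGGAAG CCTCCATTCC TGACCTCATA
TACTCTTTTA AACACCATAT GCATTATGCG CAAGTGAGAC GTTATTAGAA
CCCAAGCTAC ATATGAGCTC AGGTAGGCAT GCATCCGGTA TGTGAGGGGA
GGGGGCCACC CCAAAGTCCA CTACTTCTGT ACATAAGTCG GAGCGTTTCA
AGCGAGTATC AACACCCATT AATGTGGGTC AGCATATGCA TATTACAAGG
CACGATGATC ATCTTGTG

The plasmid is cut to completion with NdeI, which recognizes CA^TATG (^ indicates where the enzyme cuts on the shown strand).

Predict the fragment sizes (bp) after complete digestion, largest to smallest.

123, 52, 49, 44 bp

NdeI sites (CATATG) start at positions 14, 66, 110, 233.
NdeI cuts after base 2 of each site, so after positions 15, 67, 111, 234.
Circular molecule, 4 cuts → 4 fragments:
  16–67 → 52 bp
  68–111 → 44 bp
  112–234 → 123 bp
  235–268 then 1–15 → 34 + 15 = 49 bp
Sorted largest to smallest: 123, 52, 49, 44 bp.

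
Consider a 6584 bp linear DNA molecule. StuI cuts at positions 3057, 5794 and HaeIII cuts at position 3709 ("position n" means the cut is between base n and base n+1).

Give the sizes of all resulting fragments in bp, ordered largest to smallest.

Combined cut positions (sorted): 3057, 3709, 5794.
Linear molecule, 3 cuts → 4 fragments:
  3057 − 0 = 3057 bp
  3709 − 3057 = 652 bp
  5794 − 3709 = 2085 bp
  6584 − 5794 = 790 bp
Sorted largest to smallest: 3057, 2085, 790, 652 bp.

3057, 2085, 790, 652 bp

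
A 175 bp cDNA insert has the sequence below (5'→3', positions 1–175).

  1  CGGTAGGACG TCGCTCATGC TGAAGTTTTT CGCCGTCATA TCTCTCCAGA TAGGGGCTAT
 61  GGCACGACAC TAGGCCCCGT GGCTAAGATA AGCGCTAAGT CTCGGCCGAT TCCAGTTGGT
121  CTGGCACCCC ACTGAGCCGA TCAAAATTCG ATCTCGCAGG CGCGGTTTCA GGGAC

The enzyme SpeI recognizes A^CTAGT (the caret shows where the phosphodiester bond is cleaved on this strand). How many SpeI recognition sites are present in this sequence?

No occurrence of ACTAGT is present in the sequence.
SpeI does not cut: 0 sites.

0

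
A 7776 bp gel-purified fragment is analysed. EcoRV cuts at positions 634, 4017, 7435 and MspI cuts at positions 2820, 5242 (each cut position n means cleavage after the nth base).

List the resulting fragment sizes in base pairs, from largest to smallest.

2193, 2186, 1225, 1197, 634, 341 bp

Combined cut positions (sorted): 634, 2820, 4017, 5242, 7435.
Linear molecule, 5 cuts → 6 fragments:
  634 − 0 = 634 bp
  2820 − 634 = 2186 bp
  4017 − 2820 = 1197 bp
  5242 − 4017 = 1225 bp
  7435 − 5242 = 2193 bp
  7776 − 7435 = 341 bp
Sorted largest to smallest: 2193, 2186, 1225, 1197, 634, 341 bp.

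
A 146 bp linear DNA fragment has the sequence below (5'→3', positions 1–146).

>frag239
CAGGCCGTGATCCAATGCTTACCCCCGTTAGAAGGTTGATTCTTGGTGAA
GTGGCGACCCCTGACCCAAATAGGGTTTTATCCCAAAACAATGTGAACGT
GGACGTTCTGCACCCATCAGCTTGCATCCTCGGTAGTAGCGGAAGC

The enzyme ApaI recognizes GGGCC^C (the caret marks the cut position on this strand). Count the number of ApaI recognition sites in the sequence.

No occurrence of GGGCCC is present in the sequence.
ApaI does not cut: 0 sites.

0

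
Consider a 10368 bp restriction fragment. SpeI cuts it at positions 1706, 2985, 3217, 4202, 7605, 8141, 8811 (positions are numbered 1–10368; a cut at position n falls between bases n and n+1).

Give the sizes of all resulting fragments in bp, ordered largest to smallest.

3403, 1706, 1557, 1279, 985, 670, 536, 232 bp

Linear molecule, 7 cuts → 8 fragments:
  1706 − 0 = 1706 bp
  2985 − 1706 = 1279 bp
  3217 − 2985 = 232 bp
  4202 − 3217 = 985 bp
  7605 − 4202 = 3403 bp
  8141 − 7605 = 536 bp
  8811 − 8141 = 670 bp
  10368 − 8811 = 1557 bp
Sorted largest to smallest: 3403, 1706, 1557, 1279, 985, 670, 536, 232 bp.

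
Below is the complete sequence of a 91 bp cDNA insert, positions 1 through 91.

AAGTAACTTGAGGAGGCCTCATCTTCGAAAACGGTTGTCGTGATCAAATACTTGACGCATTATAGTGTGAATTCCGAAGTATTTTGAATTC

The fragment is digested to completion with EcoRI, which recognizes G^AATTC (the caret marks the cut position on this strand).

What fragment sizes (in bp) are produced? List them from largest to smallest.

EcoRI sites (GAATTC) start at positions 69, 86.
EcoRI cuts after the first base of each site, so after positions 69, 86.
Linear molecule, 2 cuts → 3 fragments:
  1–69 → 69 bp
  70–86 → 17 bp
  87–91 → 5 bp
Sorted largest to smallest: 69, 17, 5 bp.

69, 17, 5 bp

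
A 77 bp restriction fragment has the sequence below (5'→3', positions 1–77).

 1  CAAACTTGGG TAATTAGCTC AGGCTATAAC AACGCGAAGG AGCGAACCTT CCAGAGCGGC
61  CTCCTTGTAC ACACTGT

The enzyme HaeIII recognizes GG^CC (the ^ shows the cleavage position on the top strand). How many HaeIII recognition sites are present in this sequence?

GGCC occurs starting at position 58.
HaeIII cuts at 1 site.

1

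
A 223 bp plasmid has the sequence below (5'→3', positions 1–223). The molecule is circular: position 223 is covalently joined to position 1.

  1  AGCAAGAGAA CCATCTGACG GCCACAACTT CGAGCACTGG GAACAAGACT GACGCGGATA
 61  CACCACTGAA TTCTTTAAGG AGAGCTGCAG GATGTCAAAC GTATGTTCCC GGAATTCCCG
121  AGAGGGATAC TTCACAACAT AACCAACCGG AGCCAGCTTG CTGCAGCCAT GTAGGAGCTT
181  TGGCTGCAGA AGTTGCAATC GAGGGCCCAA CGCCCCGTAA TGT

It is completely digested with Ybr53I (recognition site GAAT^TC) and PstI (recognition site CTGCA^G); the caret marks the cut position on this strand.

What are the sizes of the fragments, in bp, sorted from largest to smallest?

106, 50, 26, 23, 18 bp

Ybr53I sites (GAATTC) start at positions 68, 112.
Ybr53I cuts after base 4 of each site, so after positions 71, 115.
PstI sites (CTGCAG) start at positions 85, 161, 184.
PstI cuts after base 5 of each site (before the last base), so after positions 89, 165, 188.
Combined cut positions: 71, 89, 115, 165, 188.
Circular molecule, 5 cuts → 5 fragments:
  72–89 → 18 bp
  90–115 → 26 bp
  116–165 → 50 bp
  166–188 → 23 bp
  189–223 then 1–71 → 35 + 71 = 106 bp
Sorted largest to smallest: 106, 50, 26, 23, 18 bp.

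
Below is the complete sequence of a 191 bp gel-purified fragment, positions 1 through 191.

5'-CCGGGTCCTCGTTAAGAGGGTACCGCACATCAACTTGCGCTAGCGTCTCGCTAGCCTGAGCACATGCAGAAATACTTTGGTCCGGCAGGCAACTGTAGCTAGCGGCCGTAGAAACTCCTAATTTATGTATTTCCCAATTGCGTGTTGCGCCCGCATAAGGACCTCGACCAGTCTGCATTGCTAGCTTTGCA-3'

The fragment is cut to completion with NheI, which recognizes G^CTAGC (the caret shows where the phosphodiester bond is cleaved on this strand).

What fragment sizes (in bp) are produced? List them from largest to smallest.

NheI sites (GCTAGC) start at positions 39, 50, 98, 180.
NheI cuts after the first base of each site, so after positions 39, 50, 98, 180.
Linear molecule, 4 cuts → 5 fragments:
  1–39 → 39 bp
  40–50 → 11 bp
  51–98 → 48 bp
  99–180 → 82 bp
  181–191 → 11 bp
Sorted largest to smallest: 82, 48, 39, 11, 11 bp.

82, 48, 39, 11, 11 bp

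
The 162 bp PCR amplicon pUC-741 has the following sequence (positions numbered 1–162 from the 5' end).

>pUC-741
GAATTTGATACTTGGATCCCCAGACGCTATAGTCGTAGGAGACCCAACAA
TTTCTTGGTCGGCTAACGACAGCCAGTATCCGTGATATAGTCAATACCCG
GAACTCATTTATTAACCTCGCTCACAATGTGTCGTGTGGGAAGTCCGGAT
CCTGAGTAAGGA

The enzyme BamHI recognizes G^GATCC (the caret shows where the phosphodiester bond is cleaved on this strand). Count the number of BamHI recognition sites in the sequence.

GGATCC occurs starting at positions 14, 147.
BamHI cuts at 2 sites.

2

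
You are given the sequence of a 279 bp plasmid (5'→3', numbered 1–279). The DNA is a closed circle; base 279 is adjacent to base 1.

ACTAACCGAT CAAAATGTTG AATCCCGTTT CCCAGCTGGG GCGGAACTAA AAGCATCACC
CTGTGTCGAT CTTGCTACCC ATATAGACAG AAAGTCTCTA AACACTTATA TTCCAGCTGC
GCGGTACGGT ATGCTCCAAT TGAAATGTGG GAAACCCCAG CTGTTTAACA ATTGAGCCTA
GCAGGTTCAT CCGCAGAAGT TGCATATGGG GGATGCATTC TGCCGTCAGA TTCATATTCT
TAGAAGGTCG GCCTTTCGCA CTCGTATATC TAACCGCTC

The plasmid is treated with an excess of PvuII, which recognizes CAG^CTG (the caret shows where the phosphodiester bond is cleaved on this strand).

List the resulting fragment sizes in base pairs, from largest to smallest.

PvuII sites (CAGCTG) start at positions 33, 114, 158.
PvuII cuts after base 3 of each site, so after positions 35, 116, 160.
Circular molecule, 3 cuts → 3 fragments:
  36–116 → 81 bp
  117–160 → 44 bp
  161–279 then 1–35 → 119 + 35 = 154 bp
Sorted largest to smallest: 154, 81, 44 bp.

154, 81, 44 bp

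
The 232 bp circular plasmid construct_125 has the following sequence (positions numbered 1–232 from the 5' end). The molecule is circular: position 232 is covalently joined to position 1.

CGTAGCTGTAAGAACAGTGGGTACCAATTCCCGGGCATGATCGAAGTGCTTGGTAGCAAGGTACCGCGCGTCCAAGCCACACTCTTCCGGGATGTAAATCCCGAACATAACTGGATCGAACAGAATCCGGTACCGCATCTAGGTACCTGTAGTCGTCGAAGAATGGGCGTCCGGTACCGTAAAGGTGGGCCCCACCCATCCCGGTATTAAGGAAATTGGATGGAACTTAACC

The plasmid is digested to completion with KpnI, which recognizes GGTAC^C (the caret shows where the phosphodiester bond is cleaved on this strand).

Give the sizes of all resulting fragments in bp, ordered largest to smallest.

79, 69, 40, 31, 13 bp

KpnI sites (GGTACC) start at positions 20, 60, 129, 142, 173.
KpnI cuts after base 5 of each site (before the last base), so after positions 24, 64, 133, 146, 177.
Circular molecule, 5 cuts → 5 fragments:
  25–64 → 40 bp
  65–133 → 69 bp
  134–146 → 13 bp
  147–177 → 31 bp
  178–232 then 1–24 → 55 + 24 = 79 bp
Sorted largest to smallest: 79, 69, 40, 31, 13 bp.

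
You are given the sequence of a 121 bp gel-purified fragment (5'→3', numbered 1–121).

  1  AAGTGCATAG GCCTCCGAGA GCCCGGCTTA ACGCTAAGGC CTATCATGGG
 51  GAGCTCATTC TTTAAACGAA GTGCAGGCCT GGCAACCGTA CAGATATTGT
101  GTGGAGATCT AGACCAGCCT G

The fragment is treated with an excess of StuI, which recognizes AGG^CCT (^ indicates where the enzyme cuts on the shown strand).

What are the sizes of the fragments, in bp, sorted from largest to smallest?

44, 38, 28, 11 bp

StuI sites (AGGCCT) start at positions 9, 37, 75.
StuI cuts after base 3 of each site, so after positions 11, 39, 77.
Linear molecule, 3 cuts → 4 fragments:
  1–11 → 11 bp
  12–39 → 28 bp
  40–77 → 38 bp
  78–121 → 44 bp
Sorted largest to smallest: 44, 38, 28, 11 bp.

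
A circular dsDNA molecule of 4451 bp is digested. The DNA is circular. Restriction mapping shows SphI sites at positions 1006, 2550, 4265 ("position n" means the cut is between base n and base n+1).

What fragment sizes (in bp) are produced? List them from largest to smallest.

1715, 1544, 1192 bp

Circular molecule, 3 cuts → 3 fragments:
  2550 − 1006 = 1544 bp
  4265 − 2550 = 1715 bp
  wrap: 4451 − 4265 + 1006 = 1192 bp
Sorted largest to smallest: 1715, 1544, 1192 bp.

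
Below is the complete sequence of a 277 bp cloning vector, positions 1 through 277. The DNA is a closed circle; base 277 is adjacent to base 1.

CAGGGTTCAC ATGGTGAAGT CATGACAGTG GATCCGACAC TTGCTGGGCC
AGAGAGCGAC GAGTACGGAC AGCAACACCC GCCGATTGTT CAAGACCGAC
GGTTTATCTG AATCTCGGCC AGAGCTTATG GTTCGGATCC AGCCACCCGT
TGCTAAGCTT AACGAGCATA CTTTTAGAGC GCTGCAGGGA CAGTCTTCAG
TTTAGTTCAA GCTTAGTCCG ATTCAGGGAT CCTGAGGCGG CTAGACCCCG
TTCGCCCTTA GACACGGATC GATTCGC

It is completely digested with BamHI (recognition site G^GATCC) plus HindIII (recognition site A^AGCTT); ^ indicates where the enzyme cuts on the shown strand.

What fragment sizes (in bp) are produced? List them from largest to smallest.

BamHI sites (GGATCC) start at positions 30, 135, 227.
BamHI cuts after the first base of each site, so after positions 30, 135, 227.
HindIII sites (AAGCTT) start at positions 155, 209.
HindIII cuts after the first base of each site, so after positions 155, 209.
Combined cut positions: 30, 135, 155, 209, 227.
Circular molecule, 5 cuts → 5 fragments:
  31–135 → 105 bp
  136–155 → 20 bp
  156–209 → 54 bp
  210–227 → 18 bp
  228–277 then 1–30 → 50 + 30 = 80 bp
Sorted largest to smallest: 105, 80, 54, 20, 18 bp.

105, 80, 54, 20, 18 bp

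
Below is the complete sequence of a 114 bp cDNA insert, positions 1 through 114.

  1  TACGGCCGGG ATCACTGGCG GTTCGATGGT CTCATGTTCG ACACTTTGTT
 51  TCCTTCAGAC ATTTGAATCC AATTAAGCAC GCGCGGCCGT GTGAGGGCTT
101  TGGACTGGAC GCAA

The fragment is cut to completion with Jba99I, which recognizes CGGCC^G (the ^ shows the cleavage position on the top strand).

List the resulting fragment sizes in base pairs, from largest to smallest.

Jba99I sites (CGGCCG) start at positions 3, 84.
Jba99I cuts after base 5 of each site (before the last base), so after positions 7, 88.
Linear molecule, 2 cuts → 3 fragments:
  1–7 → 7 bp
  8–88 → 81 bp
  89–114 → 26 bp
Sorted largest to smallest: 81, 26, 7 bp.

81, 26, 7 bp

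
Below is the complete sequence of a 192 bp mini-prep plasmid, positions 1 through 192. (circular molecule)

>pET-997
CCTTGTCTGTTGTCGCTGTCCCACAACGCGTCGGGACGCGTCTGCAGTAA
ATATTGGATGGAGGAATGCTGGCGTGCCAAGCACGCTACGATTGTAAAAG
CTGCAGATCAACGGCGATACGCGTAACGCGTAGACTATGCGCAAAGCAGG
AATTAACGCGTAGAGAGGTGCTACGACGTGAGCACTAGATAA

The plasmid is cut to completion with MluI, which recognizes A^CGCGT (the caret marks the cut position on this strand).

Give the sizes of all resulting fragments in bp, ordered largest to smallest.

83, 62, 30, 10, 7 bp

MluI sites (ACGCGT) start at positions 26, 36, 119, 126, 156.
MluI cuts after the first base of each site, so after positions 26, 36, 119, 126, 156.
Circular molecule, 5 cuts → 5 fragments:
  27–36 → 10 bp
  37–119 → 83 bp
  120–126 → 7 bp
  127–156 → 30 bp
  157–192 then 1–26 → 36 + 26 = 62 bp
Sorted largest to smallest: 83, 62, 30, 10, 7 bp.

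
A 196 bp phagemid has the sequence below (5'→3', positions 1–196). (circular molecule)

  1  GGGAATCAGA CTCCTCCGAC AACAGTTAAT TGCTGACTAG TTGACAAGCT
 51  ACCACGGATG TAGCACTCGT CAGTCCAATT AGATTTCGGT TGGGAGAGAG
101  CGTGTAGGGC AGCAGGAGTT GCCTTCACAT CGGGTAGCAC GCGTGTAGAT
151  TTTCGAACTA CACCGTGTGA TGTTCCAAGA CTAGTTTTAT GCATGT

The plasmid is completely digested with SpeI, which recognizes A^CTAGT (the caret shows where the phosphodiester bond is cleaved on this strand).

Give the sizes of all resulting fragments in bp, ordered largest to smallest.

SpeI sites (ACTAGT) start at positions 36, 180.
SpeI cuts after the first base of each site, so after positions 36, 180.
Circular molecule, 2 cuts → 2 fragments:
  37–180 → 144 bp
  181–196 then 1–36 → 16 + 36 = 52 bp
Sorted largest to smallest: 144, 52 bp.

144, 52 bp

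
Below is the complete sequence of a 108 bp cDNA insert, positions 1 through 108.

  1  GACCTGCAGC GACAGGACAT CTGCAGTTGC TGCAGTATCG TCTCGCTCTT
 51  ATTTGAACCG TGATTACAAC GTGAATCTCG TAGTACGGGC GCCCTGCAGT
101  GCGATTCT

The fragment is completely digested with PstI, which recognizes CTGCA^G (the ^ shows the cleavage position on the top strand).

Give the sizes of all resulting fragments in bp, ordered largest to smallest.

PstI sites (CTGCAG) start at positions 4, 21, 30, 94.
PstI cuts after base 5 of each site (before the last base), so after positions 8, 25, 34, 98.
Linear molecule, 4 cuts → 5 fragments:
  1–8 → 8 bp
  9–25 → 17 bp
  26–34 → 9 bp
  35–98 → 64 bp
  99–108 → 10 bp
Sorted largest to smallest: 64, 17, 10, 9, 8 bp.

64, 17, 10, 9, 8 bp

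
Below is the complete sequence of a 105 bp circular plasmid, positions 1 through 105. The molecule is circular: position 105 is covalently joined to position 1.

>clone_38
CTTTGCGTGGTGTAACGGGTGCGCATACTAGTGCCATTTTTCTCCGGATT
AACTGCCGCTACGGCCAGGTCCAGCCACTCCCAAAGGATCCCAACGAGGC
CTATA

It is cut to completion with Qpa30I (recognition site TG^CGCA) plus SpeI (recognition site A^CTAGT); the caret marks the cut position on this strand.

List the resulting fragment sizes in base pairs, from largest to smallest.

99, 6 bp

The Qpa30I site (TGCGCA) starts at position 20.
Qpa30I cuts after base 2 of each site, so after position 21.
The SpeI site (ACTAGT) starts at position 27.
SpeI cuts after the first base of each site, so after position 27.
Combined cut positions: 21, 27.
Circular molecule, 2 cuts → 2 fragments:
  22–27 → 6 bp
  28–105 then 1–21 → 78 + 21 = 99 bp
Sorted largest to smallest: 99, 6 bp.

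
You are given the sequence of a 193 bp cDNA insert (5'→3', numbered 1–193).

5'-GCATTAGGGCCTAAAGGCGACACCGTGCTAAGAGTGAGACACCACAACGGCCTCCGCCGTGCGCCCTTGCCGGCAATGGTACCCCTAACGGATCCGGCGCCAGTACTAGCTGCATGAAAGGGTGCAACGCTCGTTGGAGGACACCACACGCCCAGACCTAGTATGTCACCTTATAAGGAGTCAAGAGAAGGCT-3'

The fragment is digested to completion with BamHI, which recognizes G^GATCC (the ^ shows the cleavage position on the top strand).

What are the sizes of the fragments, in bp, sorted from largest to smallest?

The BamHI site (GGATCC) starts at position 90.
BamHI cuts after the first base of each site, so after position 90.
Linear molecule, 1 cut → 2 fragments:
  1–90 → 90 bp
  91–193 → 103 bp
Sorted largest to smallest: 103, 90 bp.

103, 90 bp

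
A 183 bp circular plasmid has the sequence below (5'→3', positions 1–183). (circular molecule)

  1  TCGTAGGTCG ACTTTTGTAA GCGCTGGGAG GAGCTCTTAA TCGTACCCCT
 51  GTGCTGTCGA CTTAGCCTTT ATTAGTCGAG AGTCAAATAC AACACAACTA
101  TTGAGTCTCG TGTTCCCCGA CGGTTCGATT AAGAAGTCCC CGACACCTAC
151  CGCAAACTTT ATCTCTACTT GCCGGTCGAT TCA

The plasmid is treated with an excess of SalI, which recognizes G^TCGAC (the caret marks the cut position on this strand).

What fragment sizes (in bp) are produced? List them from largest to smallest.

SalI sites (GTCGAC) start at positions 7, 56.
SalI cuts after the first base of each site, so after positions 7, 56.
Circular molecule, 2 cuts → 2 fragments:
  8–56 → 49 bp
  57–183 then 1–7 → 127 + 7 = 134 bp
Sorted largest to smallest: 134, 49 bp.

134, 49 bp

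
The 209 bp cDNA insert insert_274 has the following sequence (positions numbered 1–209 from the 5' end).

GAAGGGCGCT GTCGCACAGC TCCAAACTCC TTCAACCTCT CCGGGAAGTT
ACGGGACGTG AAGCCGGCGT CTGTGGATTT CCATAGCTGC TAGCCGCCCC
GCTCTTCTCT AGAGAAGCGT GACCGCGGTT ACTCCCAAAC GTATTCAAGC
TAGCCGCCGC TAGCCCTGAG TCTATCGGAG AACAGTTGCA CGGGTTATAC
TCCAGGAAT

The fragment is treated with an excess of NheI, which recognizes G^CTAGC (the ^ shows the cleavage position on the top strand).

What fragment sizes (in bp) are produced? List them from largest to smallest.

89, 60, 50, 10 bp

NheI sites (GCTAGC) start at positions 89, 149, 159.
NheI cuts after the first base of each site, so after positions 89, 149, 159.
Linear molecule, 3 cuts → 4 fragments:
  1–89 → 89 bp
  90–149 → 60 bp
  150–159 → 10 bp
  160–209 → 50 bp
Sorted largest to smallest: 89, 60, 50, 10 bp.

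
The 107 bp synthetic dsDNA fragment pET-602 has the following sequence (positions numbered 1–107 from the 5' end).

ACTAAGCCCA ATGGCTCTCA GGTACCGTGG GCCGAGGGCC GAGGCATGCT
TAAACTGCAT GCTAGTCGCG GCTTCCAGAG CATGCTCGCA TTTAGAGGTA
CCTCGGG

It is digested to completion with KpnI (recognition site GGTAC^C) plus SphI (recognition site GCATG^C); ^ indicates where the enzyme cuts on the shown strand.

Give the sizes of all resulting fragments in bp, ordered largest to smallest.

KpnI sites (GGTACC) start at positions 21, 97.
KpnI cuts after base 5 of each site (before the last base), so after positions 25, 101.
SphI sites (GCATGC) start at positions 44, 57, 80.
SphI cuts after base 5 of each site (before the last base), so after positions 48, 61, 84.
Combined cut positions: 25, 48, 61, 84, 101.
Linear molecule, 5 cuts → 6 fragments:
  1–25 → 25 bp
  26–48 → 23 bp
  49–61 → 13 bp
  62–84 → 23 bp
  85–101 → 17 bp
  102–107 → 6 bp
Sorted largest to smallest: 25, 23, 23, 17, 13, 6 bp.

25, 23, 23, 17, 13, 6 bp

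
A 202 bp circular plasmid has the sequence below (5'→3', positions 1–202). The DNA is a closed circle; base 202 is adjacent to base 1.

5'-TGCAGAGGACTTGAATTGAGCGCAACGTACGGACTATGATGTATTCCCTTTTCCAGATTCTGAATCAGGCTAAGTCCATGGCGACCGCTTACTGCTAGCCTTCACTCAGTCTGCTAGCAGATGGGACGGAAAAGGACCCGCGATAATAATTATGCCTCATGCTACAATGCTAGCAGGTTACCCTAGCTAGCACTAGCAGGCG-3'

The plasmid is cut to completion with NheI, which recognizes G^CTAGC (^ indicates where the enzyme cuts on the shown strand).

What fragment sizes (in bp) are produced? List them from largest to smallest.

NheI sites (GCTAGC) start at positions 94, 113, 169, 186.
NheI cuts after the first base of each site, so after positions 94, 113, 169, 186.
Circular molecule, 4 cuts → 4 fragments:
  95–113 → 19 bp
  114–169 → 56 bp
  170–186 → 17 bp
  187–202 then 1–94 → 16 + 94 = 110 bp
Sorted largest to smallest: 110, 56, 19, 17 bp.

110, 56, 19, 17 bp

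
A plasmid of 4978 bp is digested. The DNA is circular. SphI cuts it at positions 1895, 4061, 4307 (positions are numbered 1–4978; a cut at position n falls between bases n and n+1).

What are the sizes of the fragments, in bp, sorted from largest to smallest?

2566, 2166, 246 bp

Circular molecule, 3 cuts → 3 fragments:
  4061 − 1895 = 2166 bp
  4307 − 4061 = 246 bp
  wrap: 4978 − 4307 + 1895 = 2566 bp
Sorted largest to smallest: 2566, 2166, 246 bp.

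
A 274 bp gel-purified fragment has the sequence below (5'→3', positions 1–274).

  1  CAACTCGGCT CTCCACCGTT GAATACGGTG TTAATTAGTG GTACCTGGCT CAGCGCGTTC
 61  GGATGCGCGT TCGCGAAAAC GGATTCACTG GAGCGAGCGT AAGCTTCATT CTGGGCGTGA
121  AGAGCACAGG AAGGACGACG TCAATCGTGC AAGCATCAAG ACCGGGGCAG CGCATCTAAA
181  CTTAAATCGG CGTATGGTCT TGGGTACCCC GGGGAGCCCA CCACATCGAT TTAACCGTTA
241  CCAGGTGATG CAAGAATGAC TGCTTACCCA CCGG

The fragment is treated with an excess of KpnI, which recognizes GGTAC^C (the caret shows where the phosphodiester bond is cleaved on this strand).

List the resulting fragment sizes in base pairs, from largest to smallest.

163, 67, 44 bp

KpnI sites (GGTACC) start at positions 40, 203.
KpnI cuts after base 5 of each site (before the last base), so after positions 44, 207.
Linear molecule, 2 cuts → 3 fragments:
  1–44 → 44 bp
  45–207 → 163 bp
  208–274 → 67 bp
Sorted largest to smallest: 163, 67, 44 bp.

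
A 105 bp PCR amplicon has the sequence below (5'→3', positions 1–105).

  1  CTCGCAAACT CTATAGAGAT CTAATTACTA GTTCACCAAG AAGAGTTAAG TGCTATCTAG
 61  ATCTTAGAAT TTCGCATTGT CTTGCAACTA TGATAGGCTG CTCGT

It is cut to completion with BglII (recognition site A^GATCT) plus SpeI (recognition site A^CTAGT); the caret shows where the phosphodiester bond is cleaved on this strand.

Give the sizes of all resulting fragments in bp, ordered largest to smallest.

46, 32, 17, 10 bp

BglII sites (AGATCT) start at positions 17, 59.
BglII cuts after the first base of each site, so after positions 17, 59.
The SpeI site (ACTAGT) starts at position 27.
SpeI cuts after the first base of each site, so after position 27.
Combined cut positions: 17, 27, 59.
Linear molecule, 3 cuts → 4 fragments:
  1–17 → 17 bp
  18–27 → 10 bp
  28–59 → 32 bp
  60–105 → 46 bp
Sorted largest to smallest: 46, 32, 17, 10 bp.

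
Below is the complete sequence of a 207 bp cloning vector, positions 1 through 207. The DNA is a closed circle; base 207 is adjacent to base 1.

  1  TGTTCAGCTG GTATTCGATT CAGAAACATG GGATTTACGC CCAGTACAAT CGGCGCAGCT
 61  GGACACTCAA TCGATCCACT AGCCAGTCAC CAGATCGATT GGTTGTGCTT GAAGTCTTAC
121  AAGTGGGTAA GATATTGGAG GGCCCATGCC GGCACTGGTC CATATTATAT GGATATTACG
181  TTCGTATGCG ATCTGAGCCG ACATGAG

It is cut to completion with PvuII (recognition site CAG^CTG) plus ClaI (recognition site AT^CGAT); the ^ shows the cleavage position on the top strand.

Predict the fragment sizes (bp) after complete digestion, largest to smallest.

PvuII sites (CAGCTG) start at positions 5, 56.
PvuII cuts after base 3 of each site, so after positions 7, 58.
ClaI sites (ATCGAT) start at positions 70, 94.
ClaI cuts after base 2 of each site, so after positions 71, 95.
Combined cut positions: 7, 58, 71, 95.
Circular molecule, 4 cuts → 4 fragments:
  8–58 → 51 bp
  59–71 → 13 bp
  72–95 → 24 bp
  96–207 then 1–7 → 112 + 7 = 119 bp
Sorted largest to smallest: 119, 51, 24, 13 bp.

119, 51, 24, 13 bp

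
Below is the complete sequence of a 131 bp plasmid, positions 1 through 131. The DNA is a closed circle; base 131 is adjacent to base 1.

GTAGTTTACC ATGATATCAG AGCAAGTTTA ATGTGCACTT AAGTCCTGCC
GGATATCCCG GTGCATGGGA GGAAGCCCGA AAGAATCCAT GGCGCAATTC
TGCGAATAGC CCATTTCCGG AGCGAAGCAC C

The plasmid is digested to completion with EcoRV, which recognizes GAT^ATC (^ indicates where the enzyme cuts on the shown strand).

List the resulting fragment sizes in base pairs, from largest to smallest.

EcoRV sites (GATATC) start at positions 13, 52.
EcoRV cuts after base 3 of each site, so after positions 15, 54.
Circular molecule, 2 cuts → 2 fragments:
  16–54 → 39 bp
  55–131 then 1–15 → 77 + 15 = 92 bp
Sorted largest to smallest: 92, 39 bp.

92, 39 bp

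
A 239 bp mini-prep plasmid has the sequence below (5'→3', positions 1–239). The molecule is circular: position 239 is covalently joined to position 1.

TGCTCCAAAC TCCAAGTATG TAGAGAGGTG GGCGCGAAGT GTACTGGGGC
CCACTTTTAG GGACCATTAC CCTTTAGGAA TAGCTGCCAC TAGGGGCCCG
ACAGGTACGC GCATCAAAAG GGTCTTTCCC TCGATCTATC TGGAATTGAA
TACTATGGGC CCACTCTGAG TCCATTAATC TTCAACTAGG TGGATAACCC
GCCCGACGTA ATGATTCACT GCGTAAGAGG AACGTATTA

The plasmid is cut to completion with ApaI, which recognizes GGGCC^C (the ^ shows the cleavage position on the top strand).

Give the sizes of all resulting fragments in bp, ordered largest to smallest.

ApaI sites (GGGCCC) start at positions 47, 94, 157.
ApaI cuts after base 5 of each site (before the last base), so after positions 51, 98, 161.
Circular molecule, 3 cuts → 3 fragments:
  52–98 → 47 bp
  99–161 → 63 bp
  162–239 then 1–51 → 78 + 51 = 129 bp
Sorted largest to smallest: 129, 63, 47 bp.

129, 63, 47 bp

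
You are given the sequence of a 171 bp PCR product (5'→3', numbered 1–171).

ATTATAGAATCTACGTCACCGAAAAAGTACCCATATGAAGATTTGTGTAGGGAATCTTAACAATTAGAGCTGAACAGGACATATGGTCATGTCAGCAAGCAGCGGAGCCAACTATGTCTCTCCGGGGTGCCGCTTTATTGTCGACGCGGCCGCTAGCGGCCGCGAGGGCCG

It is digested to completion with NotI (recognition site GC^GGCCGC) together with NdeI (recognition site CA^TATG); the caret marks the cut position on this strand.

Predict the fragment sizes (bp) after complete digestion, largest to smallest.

66, 48, 33, 14, 10 bp

NotI sites (GCGGCCGC) start at positions 146, 156.
NotI cuts after base 2 of each site, so after positions 147, 157.
NdeI sites (CATATG) start at positions 32, 80.
NdeI cuts after base 2 of each site, so after positions 33, 81.
Combined cut positions: 33, 81, 147, 157.
Linear molecule, 4 cuts → 5 fragments:
  1–33 → 33 bp
  34–81 → 48 bp
  82–147 → 66 bp
  148–157 → 10 bp
  158–171 → 14 bp
Sorted largest to smallest: 66, 48, 33, 14, 10 bp.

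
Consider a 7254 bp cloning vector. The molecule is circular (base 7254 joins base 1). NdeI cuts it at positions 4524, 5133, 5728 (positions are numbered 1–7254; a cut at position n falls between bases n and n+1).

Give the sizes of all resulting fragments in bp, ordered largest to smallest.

6050, 609, 595 bp

Circular molecule, 3 cuts → 3 fragments:
  5133 − 4524 = 609 bp
  5728 − 5133 = 595 bp
  wrap: 7254 − 5728 + 4524 = 6050 bp
Sorted largest to smallest: 6050, 609, 595 bp.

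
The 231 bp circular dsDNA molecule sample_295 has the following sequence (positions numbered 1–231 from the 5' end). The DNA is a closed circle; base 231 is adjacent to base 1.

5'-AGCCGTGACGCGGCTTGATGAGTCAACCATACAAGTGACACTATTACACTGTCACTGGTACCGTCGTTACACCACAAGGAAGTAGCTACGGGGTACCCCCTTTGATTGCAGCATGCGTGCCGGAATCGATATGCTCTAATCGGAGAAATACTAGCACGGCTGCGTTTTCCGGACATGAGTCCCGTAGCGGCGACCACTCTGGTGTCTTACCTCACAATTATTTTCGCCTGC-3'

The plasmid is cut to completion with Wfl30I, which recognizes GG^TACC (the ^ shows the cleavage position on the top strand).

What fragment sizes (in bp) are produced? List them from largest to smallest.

196, 35 bp

Wfl30I sites (GGTACC) start at positions 57, 92.
Wfl30I cuts after base 2 of each site, so after positions 58, 93.
Circular molecule, 2 cuts → 2 fragments:
  59–93 → 35 bp
  94–231 then 1–58 → 138 + 58 = 196 bp
Sorted largest to smallest: 196, 35 bp.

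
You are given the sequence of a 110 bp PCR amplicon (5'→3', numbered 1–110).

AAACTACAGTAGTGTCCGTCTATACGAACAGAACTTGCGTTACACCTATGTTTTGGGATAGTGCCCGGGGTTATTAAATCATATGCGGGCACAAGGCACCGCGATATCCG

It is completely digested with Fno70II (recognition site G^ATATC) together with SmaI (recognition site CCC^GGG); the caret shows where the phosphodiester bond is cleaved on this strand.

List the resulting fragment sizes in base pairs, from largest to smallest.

The Fno70II site (GATATC) starts at position 103.
Fno70II cuts after the first base of each site, so after position 103.
The SmaI site (CCCGGG) starts at position 64.
SmaI cuts after base 3 of each site, so after position 66.
Combined cut positions: 66, 103.
Linear molecule, 2 cuts → 3 fragments:
  1–66 → 66 bp
  67–103 → 37 bp
  104–110 → 7 bp
Sorted largest to smallest: 66, 37, 7 bp.

66, 37, 7 bp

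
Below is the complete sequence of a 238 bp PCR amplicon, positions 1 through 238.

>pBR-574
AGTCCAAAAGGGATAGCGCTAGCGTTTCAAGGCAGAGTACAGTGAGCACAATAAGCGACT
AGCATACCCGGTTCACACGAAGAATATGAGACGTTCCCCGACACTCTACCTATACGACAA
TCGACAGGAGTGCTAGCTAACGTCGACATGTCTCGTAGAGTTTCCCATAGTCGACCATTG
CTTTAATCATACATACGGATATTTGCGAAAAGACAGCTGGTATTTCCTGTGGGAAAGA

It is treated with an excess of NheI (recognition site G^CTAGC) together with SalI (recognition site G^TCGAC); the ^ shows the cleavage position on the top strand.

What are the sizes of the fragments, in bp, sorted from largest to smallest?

NheI sites (GCTAGC) start at positions 18, 132.
NheI cuts after the first base of each site, so after positions 18, 132.
SalI sites (GTCGAC) start at positions 142, 170.
SalI cuts after the first base of each site, so after positions 142, 170.
Combined cut positions: 18, 132, 142, 170.
Linear molecule, 4 cuts → 5 fragments:
  1–18 → 18 bp
  19–132 → 114 bp
  133–142 → 10 bp
  143–170 → 28 bp
  171–238 → 68 bp
Sorted largest to smallest: 114, 68, 28, 18, 10 bp.

114, 68, 28, 18, 10 bp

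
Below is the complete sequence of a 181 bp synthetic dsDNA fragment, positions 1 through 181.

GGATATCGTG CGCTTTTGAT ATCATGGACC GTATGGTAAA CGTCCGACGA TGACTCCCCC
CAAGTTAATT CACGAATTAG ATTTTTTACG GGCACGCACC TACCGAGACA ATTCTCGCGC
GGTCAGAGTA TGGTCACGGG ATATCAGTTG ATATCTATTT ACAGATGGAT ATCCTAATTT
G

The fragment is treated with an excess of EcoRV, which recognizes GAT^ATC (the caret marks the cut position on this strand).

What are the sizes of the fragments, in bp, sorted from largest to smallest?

122, 18, 16, 11, 10, 4 bp

EcoRV sites (GATATC) start at positions 2, 18, 140, 150, 168.
EcoRV cuts after base 3 of each site, so after positions 4, 20, 142, 152, 170.
Linear molecule, 5 cuts → 6 fragments:
  1–4 → 4 bp
  5–20 → 16 bp
  21–142 → 122 bp
  143–152 → 10 bp
  153–170 → 18 bp
  171–181 → 11 bp
Sorted largest to smallest: 122, 18, 16, 11, 10, 4 bp.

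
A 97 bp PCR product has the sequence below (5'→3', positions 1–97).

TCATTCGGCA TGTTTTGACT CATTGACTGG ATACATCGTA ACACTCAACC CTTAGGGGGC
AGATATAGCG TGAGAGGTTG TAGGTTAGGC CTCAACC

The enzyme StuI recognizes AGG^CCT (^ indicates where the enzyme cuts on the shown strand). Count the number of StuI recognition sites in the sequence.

1

AGGCCT occurs starting at position 87.
StuI cuts at 1 site.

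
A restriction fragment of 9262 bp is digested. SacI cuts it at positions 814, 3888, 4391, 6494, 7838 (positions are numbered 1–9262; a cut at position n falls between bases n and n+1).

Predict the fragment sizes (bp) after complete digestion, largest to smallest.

3074, 2103, 1424, 1344, 814, 503 bp

Linear molecule, 5 cuts → 6 fragments:
  814 − 0 = 814 bp
  3888 − 814 = 3074 bp
  4391 − 3888 = 503 bp
  6494 − 4391 = 2103 bp
  7838 − 6494 = 1344 bp
  9262 − 7838 = 1424 bp
Sorted largest to smallest: 3074, 2103, 1424, 1344, 814, 503 bp.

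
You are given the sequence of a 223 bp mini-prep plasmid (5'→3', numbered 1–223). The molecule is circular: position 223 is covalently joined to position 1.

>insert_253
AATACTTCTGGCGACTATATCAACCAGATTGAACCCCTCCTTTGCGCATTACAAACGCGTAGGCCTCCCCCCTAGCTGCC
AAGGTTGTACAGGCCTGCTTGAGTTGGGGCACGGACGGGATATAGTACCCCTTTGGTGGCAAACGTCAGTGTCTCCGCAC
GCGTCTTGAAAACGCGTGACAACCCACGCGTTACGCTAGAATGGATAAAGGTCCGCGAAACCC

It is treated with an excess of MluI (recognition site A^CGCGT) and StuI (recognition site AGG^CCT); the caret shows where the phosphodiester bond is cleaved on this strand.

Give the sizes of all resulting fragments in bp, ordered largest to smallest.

92, 66, 30, 14, 13, 8 bp

MluI sites (ACGCGT) start at positions 55, 159, 172, 186.
MluI cuts after the first base of each site, so after positions 55, 159, 172, 186.
StuI sites (AGGCCT) start at positions 61, 91.
StuI cuts after base 3 of each site, so after positions 63, 93.
Combined cut positions: 55, 63, 93, 159, 172, 186.
Circular molecule, 6 cuts → 6 fragments:
  56–63 → 8 bp
  64–93 → 30 bp
  94–159 → 66 bp
  160–172 → 13 bp
  173–186 → 14 bp
  187–223 then 1–55 → 37 + 55 = 92 bp
Sorted largest to smallest: 92, 66, 30, 14, 13, 8 bp.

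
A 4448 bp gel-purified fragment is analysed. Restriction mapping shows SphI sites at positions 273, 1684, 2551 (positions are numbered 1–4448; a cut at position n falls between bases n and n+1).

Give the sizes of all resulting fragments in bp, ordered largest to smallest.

Linear molecule, 3 cuts → 4 fragments:
  273 − 0 = 273 bp
  1684 − 273 = 1411 bp
  2551 − 1684 = 867 bp
  4448 − 2551 = 1897 bp
Sorted largest to smallest: 1897, 1411, 867, 273 bp.

1897, 1411, 867, 273 bp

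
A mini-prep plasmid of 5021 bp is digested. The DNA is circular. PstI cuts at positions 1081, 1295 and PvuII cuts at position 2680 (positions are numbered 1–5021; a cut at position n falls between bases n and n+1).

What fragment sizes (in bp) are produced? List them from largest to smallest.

Combined cut positions (sorted): 1081, 1295, 2680.
Circular molecule, 3 cuts → 3 fragments:
  1295 − 1081 = 214 bp
  2680 − 1295 = 1385 bp
  wrap: 5021 − 2680 + 1081 = 3422 bp
Sorted largest to smallest: 3422, 1385, 214 bp.

3422, 1385, 214 bp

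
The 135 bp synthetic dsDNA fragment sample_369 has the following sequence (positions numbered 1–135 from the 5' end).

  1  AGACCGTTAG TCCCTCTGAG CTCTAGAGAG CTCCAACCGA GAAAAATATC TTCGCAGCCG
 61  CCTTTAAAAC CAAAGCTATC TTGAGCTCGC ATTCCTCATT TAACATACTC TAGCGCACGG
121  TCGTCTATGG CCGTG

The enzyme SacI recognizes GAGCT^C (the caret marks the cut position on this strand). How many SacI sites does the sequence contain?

3

GAGCTC occurs starting at positions 18, 28, 83.
SacI cuts at 3 sites.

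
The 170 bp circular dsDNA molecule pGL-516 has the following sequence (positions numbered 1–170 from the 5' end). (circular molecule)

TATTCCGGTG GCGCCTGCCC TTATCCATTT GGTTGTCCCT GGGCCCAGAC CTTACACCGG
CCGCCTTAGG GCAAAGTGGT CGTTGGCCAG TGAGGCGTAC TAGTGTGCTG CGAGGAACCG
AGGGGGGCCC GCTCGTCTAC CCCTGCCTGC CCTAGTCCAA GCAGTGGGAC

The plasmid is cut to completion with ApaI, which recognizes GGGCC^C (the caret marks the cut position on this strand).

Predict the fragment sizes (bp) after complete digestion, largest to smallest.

ApaI sites (GGGCCC) start at positions 41, 125.
ApaI cuts after base 5 of each site (before the last base), so after positions 45, 129.
Circular molecule, 2 cuts → 2 fragments:
  46–129 → 84 bp
  130–170 then 1–45 → 41 + 45 = 86 bp
Sorted largest to smallest: 86, 84 bp.

86, 84 bp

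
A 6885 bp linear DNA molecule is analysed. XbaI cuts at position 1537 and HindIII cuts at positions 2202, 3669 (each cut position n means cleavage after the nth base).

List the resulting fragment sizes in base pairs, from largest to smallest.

3216, 1537, 1467, 665 bp

Combined cut positions (sorted): 1537, 2202, 3669.
Linear molecule, 3 cuts → 4 fragments:
  1537 − 0 = 1537 bp
  2202 − 1537 = 665 bp
  3669 − 2202 = 1467 bp
  6885 − 3669 = 3216 bp
Sorted largest to smallest: 3216, 1537, 1467, 665 bp.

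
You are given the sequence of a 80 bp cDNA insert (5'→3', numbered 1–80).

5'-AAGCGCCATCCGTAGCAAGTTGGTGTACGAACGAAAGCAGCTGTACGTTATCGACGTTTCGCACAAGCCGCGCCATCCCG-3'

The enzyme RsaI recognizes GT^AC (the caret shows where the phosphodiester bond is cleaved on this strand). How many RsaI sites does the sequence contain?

2

GTAC occurs starting at positions 25, 43.
RsaI cuts at 2 sites.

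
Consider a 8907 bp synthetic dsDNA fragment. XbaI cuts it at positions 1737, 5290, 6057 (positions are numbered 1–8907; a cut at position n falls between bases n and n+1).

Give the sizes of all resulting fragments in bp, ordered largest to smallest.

Linear molecule, 3 cuts → 4 fragments:
  1737 − 0 = 1737 bp
  5290 − 1737 = 3553 bp
  6057 − 5290 = 767 bp
  8907 − 6057 = 2850 bp
Sorted largest to smallest: 3553, 2850, 1737, 767 bp.

3553, 2850, 1737, 767 bp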